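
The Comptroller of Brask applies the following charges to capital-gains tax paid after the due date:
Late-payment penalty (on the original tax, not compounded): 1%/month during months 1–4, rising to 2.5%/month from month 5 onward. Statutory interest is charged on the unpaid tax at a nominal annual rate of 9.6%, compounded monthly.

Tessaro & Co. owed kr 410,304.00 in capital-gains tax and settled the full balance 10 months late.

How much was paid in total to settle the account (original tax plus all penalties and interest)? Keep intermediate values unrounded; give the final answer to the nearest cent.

kr 522,293.32

Penalty, months 1–4: 4 × 1% × kr 410,304.00 = kr 16,412.16
Penalty, months 5–10: 6 × 2.5% × kr 410,304.00 = kr 61,545.60
Interest (9.6%/yr ÷ 12 = 0.8%/month): kr 410,304.00 × ((1 + 0.008)^10 − 1) = kr 34,031.5609…
Total = kr 410,304.00 + kr 77,957.7600 + kr 34,031.5609… = kr 522,293.32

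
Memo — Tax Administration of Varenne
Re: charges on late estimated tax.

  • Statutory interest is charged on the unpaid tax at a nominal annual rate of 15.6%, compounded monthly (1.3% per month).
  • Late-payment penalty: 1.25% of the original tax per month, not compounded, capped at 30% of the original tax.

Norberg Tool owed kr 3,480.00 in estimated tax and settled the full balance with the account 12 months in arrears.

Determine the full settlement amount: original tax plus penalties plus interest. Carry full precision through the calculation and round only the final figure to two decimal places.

kr 4,585.43

Penalty: 12 × 1.25% × kr 3,480.00 = kr 522.00 (below the 30% cap of kr 1,044.00)
Interest: kr 3,480.00 × ((1 + 0.013)^12 − 1) = kr 3,480.00 × 0.1676518… = kr 583.4282…
Total = kr 3,480.00 + kr 522.0000 + kr 583.4282… = kr 4,585.43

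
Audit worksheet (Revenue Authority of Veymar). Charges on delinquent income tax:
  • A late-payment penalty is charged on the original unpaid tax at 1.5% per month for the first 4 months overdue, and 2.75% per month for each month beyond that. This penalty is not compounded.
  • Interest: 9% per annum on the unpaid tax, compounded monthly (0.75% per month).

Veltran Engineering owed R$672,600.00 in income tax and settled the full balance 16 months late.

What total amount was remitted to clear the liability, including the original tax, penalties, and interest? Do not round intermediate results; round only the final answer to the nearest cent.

R$1,020,328.90

Penalty, months 1–4: 4 × 1.5% × R$672,600.00 = R$40,356.00
Penalty, months 5–16: 12 × 2.75% × R$672,600.00 = R$221,958.00
Interest: R$672,600.00 × ((1 + 0.0075)^16 − 1) = R$672,600.00 × 0.1269921… = R$85,414.8957…
Total = R$672,600.00 + R$262,314.0000 + R$85,414.8957… = R$1,020,328.90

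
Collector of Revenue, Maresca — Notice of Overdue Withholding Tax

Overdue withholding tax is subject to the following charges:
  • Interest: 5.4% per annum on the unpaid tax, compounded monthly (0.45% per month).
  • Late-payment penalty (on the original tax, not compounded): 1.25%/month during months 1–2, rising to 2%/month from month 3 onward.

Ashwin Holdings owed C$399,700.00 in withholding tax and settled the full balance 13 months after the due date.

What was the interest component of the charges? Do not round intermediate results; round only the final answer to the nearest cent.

C$24,024.31

Interest: C$399,700.00 × ((1 + 0.0045)^13 − 1) = C$399,700.00 × 0.0601059… = C$24,024.3112…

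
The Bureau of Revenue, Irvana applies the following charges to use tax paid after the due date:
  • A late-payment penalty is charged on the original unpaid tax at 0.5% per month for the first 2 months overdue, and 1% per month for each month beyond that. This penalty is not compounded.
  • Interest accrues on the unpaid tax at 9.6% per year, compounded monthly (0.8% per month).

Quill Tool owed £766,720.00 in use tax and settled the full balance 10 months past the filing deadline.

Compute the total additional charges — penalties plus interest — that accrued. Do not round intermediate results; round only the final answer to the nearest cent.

£132,598.33

Penalty, months 1–2: 2 × 0.5% × £766,720.00 = £7,667.20
Penalty, months 3–10: 8 × 1% × £766,720.00 = £61,337.60
Interest: £766,720.00 × ((1 + 0.008)^10 − 1) = £766,720.00 × 0.0829423… = £63,593.5268…
Penalties + interest = £69,004.8000 + £63,593.5268… = £132,598.33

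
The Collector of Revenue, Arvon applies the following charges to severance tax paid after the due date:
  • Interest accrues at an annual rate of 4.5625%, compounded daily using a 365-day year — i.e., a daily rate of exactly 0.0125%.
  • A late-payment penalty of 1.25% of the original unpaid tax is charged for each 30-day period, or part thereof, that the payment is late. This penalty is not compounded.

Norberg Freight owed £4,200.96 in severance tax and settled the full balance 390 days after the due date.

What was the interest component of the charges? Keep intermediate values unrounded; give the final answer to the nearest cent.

£209.86

Interest: £4,200.96 × ((1 + 0.000125)^390 − 1) = £4,200.96 × 0.04995463… = £209.8574…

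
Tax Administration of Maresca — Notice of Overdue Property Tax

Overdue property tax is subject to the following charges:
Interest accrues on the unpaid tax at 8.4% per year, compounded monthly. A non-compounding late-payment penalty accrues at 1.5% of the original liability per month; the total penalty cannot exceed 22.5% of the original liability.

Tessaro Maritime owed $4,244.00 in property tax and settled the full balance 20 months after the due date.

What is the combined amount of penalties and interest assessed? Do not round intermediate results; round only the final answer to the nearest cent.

Penalty (uncapped): 20 × 1.5% × $4,244.00 = $1,273.20; cap = 22.5% × $4,244.00 = $954.90 → penalty = $954.90
Interest (8.4%/yr ÷ 12 = 0.7%/month): $4,244.00 × ((1 + 0.007)^20 − 1) = $635.3816…
Penalties + interest = $954.9000 + $635.3816… = $1,590.28

$1,590.28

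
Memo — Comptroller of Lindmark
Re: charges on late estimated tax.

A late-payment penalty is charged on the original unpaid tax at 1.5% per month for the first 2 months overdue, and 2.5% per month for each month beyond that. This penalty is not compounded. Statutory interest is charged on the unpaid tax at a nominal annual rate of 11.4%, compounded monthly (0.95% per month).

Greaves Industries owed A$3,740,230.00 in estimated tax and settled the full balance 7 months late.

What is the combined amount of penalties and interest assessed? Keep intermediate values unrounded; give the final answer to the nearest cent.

A$835,662.93

Penalty, months 1–2: 2 × 1.5% × A$3,740,230.00 = A$112,206.90
Penalty, months 3–7: 5 × 2.5% × A$3,740,230.00 = A$467,528.75
Interest: A$3,740,230.00 × ((1 + 0.0095)^7 − 1) = A$3,740,230.00 × 0.0684255… = A$255,927.2755…
Penalties + interest = A$579,735.6500 + A$255,927.2755… = A$835,662.93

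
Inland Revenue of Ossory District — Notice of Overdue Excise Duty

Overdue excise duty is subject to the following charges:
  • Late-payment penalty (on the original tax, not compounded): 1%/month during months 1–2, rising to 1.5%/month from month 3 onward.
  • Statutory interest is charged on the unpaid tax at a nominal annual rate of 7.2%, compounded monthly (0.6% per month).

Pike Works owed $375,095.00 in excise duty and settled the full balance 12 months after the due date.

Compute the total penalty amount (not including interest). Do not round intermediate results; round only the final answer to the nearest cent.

Penalty, months 1–2: 2 × 1% × $375,095.00 = $7,501.90
Penalty, months 3–12: 10 × 1.5% × $375,095.00 = $56,264.25
Total penalty = $7,501.90 + $56,264.25 = $63,766.15

$63,766.15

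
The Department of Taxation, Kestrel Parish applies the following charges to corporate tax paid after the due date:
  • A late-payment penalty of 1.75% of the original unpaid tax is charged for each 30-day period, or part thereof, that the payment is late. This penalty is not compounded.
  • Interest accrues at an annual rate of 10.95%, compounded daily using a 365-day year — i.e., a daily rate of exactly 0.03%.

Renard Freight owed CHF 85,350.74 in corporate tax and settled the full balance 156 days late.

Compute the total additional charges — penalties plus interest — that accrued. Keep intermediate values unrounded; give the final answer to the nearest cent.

Penalty periods: ⌈156/30⌉ = 6; penalty = 6 × 1.75% × CHF 85,350.74 = CHF 8,961.83…
Interest: CHF 85,350.74 × ((1 + 0.0003)^156 − 1) = CHF 85,350.74 × 0.04790505… = CHF 4,088.7315…
Penalties + interest = CHF 8,961.8277 + CHF 4,088.7315… = CHF 13,050.56

CHF 13,050.56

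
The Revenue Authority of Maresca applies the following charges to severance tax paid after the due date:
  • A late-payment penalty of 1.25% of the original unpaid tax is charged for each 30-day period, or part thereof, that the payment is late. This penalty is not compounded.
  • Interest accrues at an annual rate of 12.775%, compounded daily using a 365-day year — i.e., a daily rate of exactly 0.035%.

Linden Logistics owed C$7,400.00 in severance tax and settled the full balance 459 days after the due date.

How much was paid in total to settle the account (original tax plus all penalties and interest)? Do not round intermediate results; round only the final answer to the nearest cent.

C$10,169.38

Penalty periods: ⌈459/30⌉ = 16; penalty = 16 × 1.25% × C$7,400.00 = C$1,480.00
Interest: C$7,400.00 × ((1 + 0.00035)^459 − 1) = C$7,400.00 × 0.17424090… = C$1,289.3826…
Total = C$7,400.00 + C$1,480.0000 + C$1,289.3826… = C$10,169.38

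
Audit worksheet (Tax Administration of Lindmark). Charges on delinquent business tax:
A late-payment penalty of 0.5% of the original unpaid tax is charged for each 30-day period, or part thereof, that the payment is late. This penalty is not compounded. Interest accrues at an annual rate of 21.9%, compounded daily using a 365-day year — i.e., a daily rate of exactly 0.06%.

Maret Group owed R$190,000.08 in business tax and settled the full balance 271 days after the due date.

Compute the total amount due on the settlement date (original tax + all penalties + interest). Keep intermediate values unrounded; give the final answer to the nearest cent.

Penalty periods: ⌈271/30⌉ = 10; penalty = 10 × 0.5% × R$190,000.08 = R$9,500.00…
Interest: R$190,000.08 × ((1 + 0.0006)^271 − 1) = R$190,000.08 × 0.17650860… = R$33,536.6482…
Total = R$190,000.08 + R$9,500.0040 + R$33,536.6482… = R$233,036.73

R$233,036.73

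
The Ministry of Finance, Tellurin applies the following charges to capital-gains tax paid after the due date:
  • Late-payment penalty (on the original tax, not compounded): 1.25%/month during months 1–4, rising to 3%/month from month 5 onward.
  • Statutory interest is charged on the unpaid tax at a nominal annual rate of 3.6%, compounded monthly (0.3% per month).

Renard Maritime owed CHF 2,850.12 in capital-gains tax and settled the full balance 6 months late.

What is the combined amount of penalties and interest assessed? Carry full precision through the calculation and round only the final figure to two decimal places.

CHF 365.20

Penalty, months 1–4: 4 × 1.25% × CHF 2,850.12 = CHF 142.51…
Penalty, months 5–6: 2 × 3% × CHF 2,850.12 = CHF 171.01…
Interest: CHF 2,850.12 × ((1 + 0.003)^6 − 1) = CHF 2,850.12 × 0.0181355… = CHF 51.6885…
Penalties + interest = CHF 313.5132 + CHF 51.6885… = CHF 365.20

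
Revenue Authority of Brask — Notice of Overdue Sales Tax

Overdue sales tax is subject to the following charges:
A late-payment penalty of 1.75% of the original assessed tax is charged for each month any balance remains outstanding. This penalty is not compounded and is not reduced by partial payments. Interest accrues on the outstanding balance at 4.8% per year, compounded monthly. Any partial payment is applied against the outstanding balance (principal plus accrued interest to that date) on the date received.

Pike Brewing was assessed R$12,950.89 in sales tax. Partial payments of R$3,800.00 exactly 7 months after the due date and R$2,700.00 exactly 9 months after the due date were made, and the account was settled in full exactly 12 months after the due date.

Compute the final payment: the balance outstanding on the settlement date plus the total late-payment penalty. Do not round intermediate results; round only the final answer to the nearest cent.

Monthly rate = 4.8% ÷ 12 = 0.4%
Balance at month 7: R$12,950.8900 × (1 + 0.004)^7 = R$13,317.8955…
After R$3,800.00 payment: R$13,317.8955… − R$3,800.00 = R$9,517.8955…
Balance at month 9: R$9,517.8955… × (1 + 0.004)^2 = R$9,594.1910…
After R$2,700.00 payment: R$9,594.1910… − R$2,700.00 = R$6,894.1910…
Balance at month 12: R$6,894.1910… × (1 + 0.004)^3 = R$6,977.2527…
Penalty: 12 × 1.75% × R$12,950.89 = R$2,719.69…
Final settlement = outstanding balance + penalty = R$6,977.2527… + R$2,719.69… = R$9,696.94

R$9,696.94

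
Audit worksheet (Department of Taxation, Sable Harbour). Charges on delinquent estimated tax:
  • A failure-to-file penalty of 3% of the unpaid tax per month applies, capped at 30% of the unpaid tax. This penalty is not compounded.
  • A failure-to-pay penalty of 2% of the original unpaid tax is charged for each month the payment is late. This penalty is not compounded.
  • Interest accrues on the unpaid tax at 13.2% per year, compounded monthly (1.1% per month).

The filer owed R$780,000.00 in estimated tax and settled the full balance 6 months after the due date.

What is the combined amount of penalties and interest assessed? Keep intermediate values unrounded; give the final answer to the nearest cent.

Failure-to-file: 6 × 3% × R$780,000.00 = R$140,400.00 (under the 30% cap)
Failure-to-pay penalty: 6 × 2% × R$780,000.00 = R$93,600.00
Interest: R$780,000.00 × ((1 + 0.011)^6 − 1) = R$780,000.00 × 0.0678418… = R$52,916.6357…
Penalties + interest = R$234,000.0000 + R$52,916.6357… = R$286,916.64

R$286,916.64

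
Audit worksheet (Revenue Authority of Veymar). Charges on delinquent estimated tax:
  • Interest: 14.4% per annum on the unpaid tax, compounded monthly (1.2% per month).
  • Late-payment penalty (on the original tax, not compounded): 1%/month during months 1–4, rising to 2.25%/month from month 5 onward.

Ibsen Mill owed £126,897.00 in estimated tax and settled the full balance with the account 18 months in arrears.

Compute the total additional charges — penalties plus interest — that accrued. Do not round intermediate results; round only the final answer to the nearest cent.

Penalty, months 1–4: 4 × 1% × £126,897.00 = £5,075.88
Penalty, months 5–18: 14 × 2.25% × £126,897.00 = £39,972.56…
Interest: £126,897.00 × ((1 + 0.012)^18 − 1) = £126,897.00 × 0.2395077… = £30,392.8072…
Penalties + interest = £45,048.4350 + £30,392.8072… = £75,441.24

£75,441.24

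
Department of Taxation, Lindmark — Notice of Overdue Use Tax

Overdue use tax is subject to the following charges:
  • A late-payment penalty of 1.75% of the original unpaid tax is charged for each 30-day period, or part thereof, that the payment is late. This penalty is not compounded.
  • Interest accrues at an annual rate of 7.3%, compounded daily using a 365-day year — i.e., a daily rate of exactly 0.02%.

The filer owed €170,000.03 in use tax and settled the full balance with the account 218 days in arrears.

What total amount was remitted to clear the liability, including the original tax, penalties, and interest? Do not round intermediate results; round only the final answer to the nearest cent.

Penalty periods: ⌈218/30⌉ = 8; penalty = 8 × 1.75% × €170,000.03 = €23,800.00…
Interest: €170,000.03 × ((1 + 0.0002)^218 − 1) = €170,000.03 × 0.04455989… = €7,575.1830…
Total = €170,000.03 + €23,800.0042 + €7,575.1830… = €201,375.22

€201,375.22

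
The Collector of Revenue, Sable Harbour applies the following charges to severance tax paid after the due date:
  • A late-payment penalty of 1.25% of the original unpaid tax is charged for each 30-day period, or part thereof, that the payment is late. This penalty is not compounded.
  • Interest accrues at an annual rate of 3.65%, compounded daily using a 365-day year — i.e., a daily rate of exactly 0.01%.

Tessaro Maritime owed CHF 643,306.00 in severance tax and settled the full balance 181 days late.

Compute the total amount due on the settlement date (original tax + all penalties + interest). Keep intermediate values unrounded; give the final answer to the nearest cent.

CHF 711,344.54

Penalty periods: ⌈181/30⌉ = 7; penalty = 7 × 1.25% × CHF 643,306.00 = CHF 56,289.28…
Interest: CHF 643,306.00 × ((1 + 0.0001)^181 − 1) = CHF 643,306.00 × 0.01826388… = CHF 11,749.2612…
Total = CHF 643,306.00 + CHF 56,289.2750 + CHF 11,749.2612… = CHF 711,344.54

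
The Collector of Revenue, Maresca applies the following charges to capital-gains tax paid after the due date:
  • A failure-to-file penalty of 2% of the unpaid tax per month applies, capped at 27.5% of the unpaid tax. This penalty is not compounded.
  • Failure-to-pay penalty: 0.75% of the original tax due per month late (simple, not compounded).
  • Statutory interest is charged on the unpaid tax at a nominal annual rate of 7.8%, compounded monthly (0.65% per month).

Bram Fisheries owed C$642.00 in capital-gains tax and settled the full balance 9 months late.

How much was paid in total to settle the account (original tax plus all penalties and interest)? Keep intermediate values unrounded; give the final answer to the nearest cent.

Failure-to-file: 9 × 2% × C$642.00 = C$115.56 (under the 27.5% cap)
Failure-to-pay penalty = 0.75% × C$642.00 × 9 mo = C$43.34…
Interest: C$642.00 × ((1 + 0.0065)^9 − 1) = C$642.00 × 0.0600443… = C$38.5484…
Total = C$642.00 + C$158.8950 + C$38.5484… = C$839.44

C$839.44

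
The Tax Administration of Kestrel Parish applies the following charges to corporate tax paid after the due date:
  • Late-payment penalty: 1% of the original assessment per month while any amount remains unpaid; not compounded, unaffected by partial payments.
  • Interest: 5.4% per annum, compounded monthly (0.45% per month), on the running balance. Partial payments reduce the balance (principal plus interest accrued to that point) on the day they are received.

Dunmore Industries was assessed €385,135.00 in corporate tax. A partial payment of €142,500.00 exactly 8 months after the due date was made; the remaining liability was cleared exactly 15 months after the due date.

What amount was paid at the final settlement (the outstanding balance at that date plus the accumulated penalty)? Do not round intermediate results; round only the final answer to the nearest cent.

Balance at month 8: €385,135.0000 × (1 + 0.0045)^8 = €399,220.2080…
After €142,500.00 payment: €399,220.2080… − €142,500.00 = €256,720.2080…
Balance at month 15: €256,720.2080… × (1 + 0.0045)^7 = €264,916.8873…
Penalty: 15 × 1% × €385,135.00 = €57,770.25
Final settlement = outstanding balance + penalty = €264,916.8873… + €57,770.25 = €322,687.14

€322,687.14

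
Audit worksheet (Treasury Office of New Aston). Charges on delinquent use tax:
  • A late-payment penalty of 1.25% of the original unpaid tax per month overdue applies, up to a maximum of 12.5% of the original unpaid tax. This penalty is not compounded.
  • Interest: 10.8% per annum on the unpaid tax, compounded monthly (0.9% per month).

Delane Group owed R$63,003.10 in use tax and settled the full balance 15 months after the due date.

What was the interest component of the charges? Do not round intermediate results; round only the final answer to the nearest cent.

Interest: R$63,003.10 × ((1 + 0.009)^15 − 1) = R$63,003.10 × 0.1438458… = R$9,062.7333…

R$9,062.73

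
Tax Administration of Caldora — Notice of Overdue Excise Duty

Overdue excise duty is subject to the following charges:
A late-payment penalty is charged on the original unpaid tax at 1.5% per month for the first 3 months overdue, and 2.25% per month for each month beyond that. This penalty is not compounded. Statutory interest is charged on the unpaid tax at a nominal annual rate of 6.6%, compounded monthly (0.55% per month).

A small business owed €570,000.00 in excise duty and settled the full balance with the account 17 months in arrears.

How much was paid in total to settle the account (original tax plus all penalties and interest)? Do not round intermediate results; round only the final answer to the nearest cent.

Penalty, months 1–3: 3 × 1.5% × €570,000.00 = €25,650.00
Penalty, months 4–17: 14 × 2.25% × €570,000.00 = €179,550.00
Interest: €570,000.00 × ((1 + 0.0055)^17 − 1) = €570,000.00 × 0.0977293… = €55,705.7263…
Total = €570,000.00 + €205,200.0000 + €55,705.7263… = €830,905.73

€830,905.73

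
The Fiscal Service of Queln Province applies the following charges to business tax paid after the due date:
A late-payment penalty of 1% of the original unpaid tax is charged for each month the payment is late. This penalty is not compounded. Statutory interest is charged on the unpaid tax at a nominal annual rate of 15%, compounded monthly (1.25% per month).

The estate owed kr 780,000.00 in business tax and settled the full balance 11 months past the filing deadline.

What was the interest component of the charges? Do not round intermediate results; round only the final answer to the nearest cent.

Interest: kr 780,000.00 × ((1 + 0.0125)^11 − 1) = kr 780,000.00 × 0.1464242… = kr 114,210.8877…

kr 114,210.89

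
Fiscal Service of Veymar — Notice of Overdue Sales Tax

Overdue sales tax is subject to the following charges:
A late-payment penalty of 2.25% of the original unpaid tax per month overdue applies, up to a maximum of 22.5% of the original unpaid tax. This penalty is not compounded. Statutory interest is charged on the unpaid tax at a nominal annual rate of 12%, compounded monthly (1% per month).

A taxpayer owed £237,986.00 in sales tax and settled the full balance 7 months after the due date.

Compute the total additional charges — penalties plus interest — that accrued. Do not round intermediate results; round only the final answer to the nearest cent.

Penalty: 7 × 2.25% × £237,986.00 = £37,482.80… (below the 22.5% cap of £53,546.85)
Interest: £237,986.00 × ((1 + 0.01)^7 − 1) = £237,986.00 × 0.0721354… = £17,167.2039…
Penalties + interest = £37,482.7950 + £17,167.2039… = £54,650.00

£54,650.00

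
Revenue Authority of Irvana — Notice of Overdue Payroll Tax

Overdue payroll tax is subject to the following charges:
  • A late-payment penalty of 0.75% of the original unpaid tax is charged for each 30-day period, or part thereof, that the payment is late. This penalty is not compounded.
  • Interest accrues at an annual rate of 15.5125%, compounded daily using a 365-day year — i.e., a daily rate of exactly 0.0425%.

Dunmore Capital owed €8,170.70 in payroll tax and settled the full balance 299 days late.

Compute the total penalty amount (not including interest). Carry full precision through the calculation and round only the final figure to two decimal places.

€612.80

Penalty periods: ⌈299/30⌉ = 10; penalty = 10 × 0.75% × €8,170.70 = €612.80…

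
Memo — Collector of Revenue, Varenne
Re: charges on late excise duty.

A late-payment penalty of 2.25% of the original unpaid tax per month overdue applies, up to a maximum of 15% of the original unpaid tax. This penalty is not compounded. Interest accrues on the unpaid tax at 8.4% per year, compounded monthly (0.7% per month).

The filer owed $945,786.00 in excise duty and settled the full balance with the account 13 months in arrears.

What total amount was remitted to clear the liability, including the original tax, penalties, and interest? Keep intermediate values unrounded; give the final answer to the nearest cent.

$1,177,429.64

Penalty (uncapped): 13 × 2.25% × $945,786.00 = $276,642.41…; cap = 15% × $945,786.00 = $141,867.90 → penalty = $141,867.90
Interest: $945,786.00 × ((1 + 0.007)^13 − 1) = $945,786.00 × 0.0949218… = $89,775.7441…
Total = $945,786.00 + $141,867.9000 + $89,775.7441… = $1,177,429.64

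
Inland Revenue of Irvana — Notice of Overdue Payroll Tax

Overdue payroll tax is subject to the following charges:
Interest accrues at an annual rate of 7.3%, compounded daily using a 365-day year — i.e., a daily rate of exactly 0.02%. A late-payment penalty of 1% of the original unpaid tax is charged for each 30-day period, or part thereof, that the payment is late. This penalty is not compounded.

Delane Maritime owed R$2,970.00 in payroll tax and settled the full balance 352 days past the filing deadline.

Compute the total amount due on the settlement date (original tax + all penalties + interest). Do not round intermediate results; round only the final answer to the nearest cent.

Penalty periods: ⌈352/30⌉ = 12; penalty = 12 × 1% × R$2,970.00 = R$356.40
Interest: R$2,970.00 × ((1 + 0.0002)^352 − 1) = R$2,970.00 × 0.07292972… = R$216.6013…
Total = R$2,970.00 + R$356.4000 + R$216.6013… = R$3,543.00

R$3,543.00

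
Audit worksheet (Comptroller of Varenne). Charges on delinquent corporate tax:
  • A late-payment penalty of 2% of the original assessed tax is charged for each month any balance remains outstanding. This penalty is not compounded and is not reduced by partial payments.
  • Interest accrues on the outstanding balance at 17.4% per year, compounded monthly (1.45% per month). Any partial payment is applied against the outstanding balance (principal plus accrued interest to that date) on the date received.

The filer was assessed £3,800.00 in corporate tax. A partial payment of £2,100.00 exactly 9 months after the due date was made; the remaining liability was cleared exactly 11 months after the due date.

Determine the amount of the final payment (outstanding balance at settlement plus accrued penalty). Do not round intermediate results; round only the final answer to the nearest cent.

Balance at month 9: £3,800.0000 × (1 + 0.0145)^9 = £4,325.6568…
After £2,100.00 payment: £4,325.6568… − £2,100.00 = £2,225.6568…
Balance at month 11: £2,225.6568… × (1 + 0.0145)^2 = £2,290.6688…
Penalty: 11 × 2% × £3,800.00 = £836.00
Final settlement = outstanding balance + penalty = £2,290.6688… + £836.00 = £3,126.67

£3,126.67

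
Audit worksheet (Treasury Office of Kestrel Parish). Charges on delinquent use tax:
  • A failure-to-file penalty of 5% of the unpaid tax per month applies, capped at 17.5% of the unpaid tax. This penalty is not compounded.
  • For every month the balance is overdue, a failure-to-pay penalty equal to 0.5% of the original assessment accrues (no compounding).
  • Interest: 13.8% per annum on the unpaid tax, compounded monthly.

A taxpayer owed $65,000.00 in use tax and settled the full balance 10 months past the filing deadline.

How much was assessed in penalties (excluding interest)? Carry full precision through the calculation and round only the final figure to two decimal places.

$14,625.00

Failure-to-file: 10 × 5% × $65,000.00 = $32,500.00, capped at 17.5% × $65,000.00 = $11,375.00
Failure-to-pay penalty: 10 × 0.5% × $65,000.00 = $3,250.00
Total penalty = $11,375.00 + $3,250.00 = $14,625.00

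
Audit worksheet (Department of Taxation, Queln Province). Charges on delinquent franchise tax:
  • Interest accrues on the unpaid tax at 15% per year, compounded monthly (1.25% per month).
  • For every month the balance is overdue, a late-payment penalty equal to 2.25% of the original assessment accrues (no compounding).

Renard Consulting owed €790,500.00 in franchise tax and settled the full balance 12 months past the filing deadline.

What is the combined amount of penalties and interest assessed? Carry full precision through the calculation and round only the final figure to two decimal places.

Late-payment penalty: 12 × 2.25% × €790,500.00 = €213,435.00
Interest: €790,500.00 × ((1 + 0.0125)^12 − 1) = €790,500.00 × 0.1607545… = €127,076.4463…
Penalties + interest = €213,435.0000 + €127,076.4463… = €340,511.45

€340,511.45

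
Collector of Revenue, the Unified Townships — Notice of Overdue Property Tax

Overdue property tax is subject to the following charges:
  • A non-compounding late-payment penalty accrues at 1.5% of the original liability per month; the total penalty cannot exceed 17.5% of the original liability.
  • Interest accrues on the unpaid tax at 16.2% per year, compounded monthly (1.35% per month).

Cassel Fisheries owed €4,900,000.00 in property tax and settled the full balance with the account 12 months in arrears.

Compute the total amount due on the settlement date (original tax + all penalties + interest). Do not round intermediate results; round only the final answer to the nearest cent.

Penalty (uncapped): 12 × 1.5% × €4,900,000.00 = €882,000.00; cap = 17.5% × €4,900,000.00 = €857,500.00 → penalty = €857,500.00
Interest: €4,900,000.00 × ((1 + 0.0135)^12 − 1) = €4,900,000.00 × 0.1745866… = €855,474.2653…
Total = €4,900,000.00 + €857,500.0000 + €855,474.2653… = €6,612,974.27

€6,612,974.27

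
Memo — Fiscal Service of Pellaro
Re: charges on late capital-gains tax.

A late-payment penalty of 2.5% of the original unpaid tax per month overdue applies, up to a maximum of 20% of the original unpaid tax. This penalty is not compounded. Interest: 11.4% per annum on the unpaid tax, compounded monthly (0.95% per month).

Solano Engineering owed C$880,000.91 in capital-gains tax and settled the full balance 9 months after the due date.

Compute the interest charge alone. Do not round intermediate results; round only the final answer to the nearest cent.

C$78,163.49

Interest: C$880,000.91 × ((1 + 0.0095)^9 − 1) = C$880,000.91 × 0.0888221… = C$78,163.4897…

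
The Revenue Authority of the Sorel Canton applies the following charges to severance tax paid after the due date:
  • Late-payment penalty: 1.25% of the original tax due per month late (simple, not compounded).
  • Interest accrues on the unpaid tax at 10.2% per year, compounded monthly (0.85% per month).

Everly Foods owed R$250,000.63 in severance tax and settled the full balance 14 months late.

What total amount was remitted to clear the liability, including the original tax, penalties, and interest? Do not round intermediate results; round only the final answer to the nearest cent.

Late-payment penalty: 14 × 1.25% × R$250,000.63 = R$43,750.11…
Interest: R$250,000.63 × ((1 + 0.0085)^14 − 1) = R$250,000.63 × 0.1258036… = R$31,450.9809…
Total = R$250,000.63 + R$43,750.1103… + R$31,450.9809… = R$325,201.72

R$325,201.72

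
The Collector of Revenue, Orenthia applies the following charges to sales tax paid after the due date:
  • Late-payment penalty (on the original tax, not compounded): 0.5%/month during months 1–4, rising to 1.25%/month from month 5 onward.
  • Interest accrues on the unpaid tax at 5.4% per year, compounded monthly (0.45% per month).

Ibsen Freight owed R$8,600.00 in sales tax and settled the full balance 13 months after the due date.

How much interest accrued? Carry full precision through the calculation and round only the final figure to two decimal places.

R$516.91

Interest: R$8,600.00 × ((1 + 0.0045)^13 − 1) = R$8,600.00 × 0.0601059… = R$516.9104…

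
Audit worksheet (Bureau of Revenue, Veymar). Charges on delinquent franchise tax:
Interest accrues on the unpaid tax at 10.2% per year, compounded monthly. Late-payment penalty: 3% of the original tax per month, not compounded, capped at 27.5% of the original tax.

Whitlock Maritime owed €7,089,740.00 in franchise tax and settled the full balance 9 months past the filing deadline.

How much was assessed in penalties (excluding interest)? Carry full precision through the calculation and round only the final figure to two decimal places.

Penalty: 9 × 3% × €7,089,740.00 = €1,914,229.80 (below the 27.5% cap of €1,949,678.50)

€1,914,229.80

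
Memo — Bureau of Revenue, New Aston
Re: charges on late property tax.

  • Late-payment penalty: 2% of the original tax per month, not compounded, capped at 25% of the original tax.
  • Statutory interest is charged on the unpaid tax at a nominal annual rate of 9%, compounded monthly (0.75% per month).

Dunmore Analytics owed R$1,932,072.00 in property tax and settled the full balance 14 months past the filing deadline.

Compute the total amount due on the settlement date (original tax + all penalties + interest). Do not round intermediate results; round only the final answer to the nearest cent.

R$2,628,150.26

Penalty (uncapped): 14 × 2% × R$1,932,072.00 = R$540,980.16; cap = 25% × R$1,932,072.00 = R$483,018.00 → penalty = R$483,018.00
Interest: R$1,932,072.00 × ((1 + 0.0075)^14 − 1) = R$1,932,072.00 × 0.1102755… = R$213,060.2595…
Total = R$1,932,072.00 + R$483,018.0000 + R$213,060.2595… = R$2,628,150.26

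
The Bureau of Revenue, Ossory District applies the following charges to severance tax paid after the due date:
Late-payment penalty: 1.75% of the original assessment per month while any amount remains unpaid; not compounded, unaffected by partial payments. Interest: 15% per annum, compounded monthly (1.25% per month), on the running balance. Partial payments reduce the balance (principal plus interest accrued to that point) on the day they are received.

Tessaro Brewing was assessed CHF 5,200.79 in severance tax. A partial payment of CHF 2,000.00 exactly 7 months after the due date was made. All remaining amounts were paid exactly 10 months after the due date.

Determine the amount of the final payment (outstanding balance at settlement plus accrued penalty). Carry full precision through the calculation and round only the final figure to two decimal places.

Balance at month 7: CHF 5,200.7900 × (1 + 0.0125)^7 = CHF 5,673.2842…
After CHF 2,000.00 payment: CHF 5,673.2842… − CHF 2,000.00 = CHF 3,673.2842…
Balance at month 10: CHF 3,673.2842… × (1 + 0.0125)^3 = CHF 3,812.7614…
Penalty: 10 × 1.75% × CHF 5,200.79 = CHF 910.14…
Final settlement = outstanding balance + penalty = CHF 3,812.7614… + CHF 910.14… = CHF 4,722.90

CHF 4,722.90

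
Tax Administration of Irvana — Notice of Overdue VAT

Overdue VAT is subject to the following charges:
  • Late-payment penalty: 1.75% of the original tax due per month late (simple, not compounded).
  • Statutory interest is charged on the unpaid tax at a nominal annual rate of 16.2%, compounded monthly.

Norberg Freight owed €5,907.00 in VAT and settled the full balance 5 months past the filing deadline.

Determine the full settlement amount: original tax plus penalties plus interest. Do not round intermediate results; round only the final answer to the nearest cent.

Late-payment penalty: 5 × 1.75% × €5,907.00 = €516.86…
Interest (16.2%/yr ÷ 12 = 1.35%/month): €5,907.00 × ((1 + 0.0135)^5 − 1) = €409.6343…
Total = €5,907.00 + €516.8625 + €409.6343… = €6,833.50

€6,833.50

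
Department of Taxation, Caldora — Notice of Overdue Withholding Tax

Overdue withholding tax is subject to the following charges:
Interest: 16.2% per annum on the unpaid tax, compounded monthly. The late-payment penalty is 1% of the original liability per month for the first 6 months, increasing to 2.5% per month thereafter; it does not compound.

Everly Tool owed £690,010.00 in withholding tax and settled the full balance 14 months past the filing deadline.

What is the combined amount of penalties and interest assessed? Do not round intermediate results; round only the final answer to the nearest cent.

Penalty, months 1–6: 6 × 1% × £690,010.00 = £41,400.60
Penalty, months 7–14: 8 × 2.5% × £690,010.00 = £138,002.00
Interest (16.2%/yr ÷ 12 = 1.35%/month): £690,010.00 × ((1 + 0.0135)^14 − 1) = £142,497.0639…
Penalties + interest = £179,402.6000 + £142,497.0639… = £321,899.66

£321,899.66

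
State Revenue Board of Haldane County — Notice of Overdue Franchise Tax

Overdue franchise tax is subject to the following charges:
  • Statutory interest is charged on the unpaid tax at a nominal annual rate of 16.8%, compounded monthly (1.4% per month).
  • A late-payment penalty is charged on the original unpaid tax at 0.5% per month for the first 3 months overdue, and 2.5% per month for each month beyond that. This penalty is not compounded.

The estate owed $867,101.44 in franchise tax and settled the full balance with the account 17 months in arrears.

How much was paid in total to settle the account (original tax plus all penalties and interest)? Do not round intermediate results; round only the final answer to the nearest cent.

Penalty, months 1–3: 3 × 0.5% × $867,101.44 = $13,006.52…
Penalty, months 4–17: 14 × 2.5% × $867,101.44 = $303,485.50…
Interest: $867,101.44 × ((1 + 0.014)^17 − 1) = $867,101.44 × 0.2666168… = $231,183.7881…
Total = $867,101.44 + $316,492.0256 + $231,183.7881… = $1,414,777.25

$1,414,777.25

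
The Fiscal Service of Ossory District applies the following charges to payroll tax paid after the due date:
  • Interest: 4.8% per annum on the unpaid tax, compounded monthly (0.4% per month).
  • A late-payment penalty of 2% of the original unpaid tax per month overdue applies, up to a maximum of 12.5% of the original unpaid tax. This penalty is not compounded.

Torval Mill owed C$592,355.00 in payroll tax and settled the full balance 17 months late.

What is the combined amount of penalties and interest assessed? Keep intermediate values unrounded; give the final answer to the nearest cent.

C$115,639.62

Penalty (uncapped): 17 × 2% × C$592,355.00 = C$201,400.70; cap = 12.5% × C$592,355.00 = C$74,044.38… → penalty = C$74,044.38…
Interest: C$592,355.00 × ((1 + 0.004)^17 − 1) = C$592,355.00 × 0.0702201… = C$41,595.2485…
Penalties + interest = C$74,044.3750 + C$41,595.2485… = C$115,639.62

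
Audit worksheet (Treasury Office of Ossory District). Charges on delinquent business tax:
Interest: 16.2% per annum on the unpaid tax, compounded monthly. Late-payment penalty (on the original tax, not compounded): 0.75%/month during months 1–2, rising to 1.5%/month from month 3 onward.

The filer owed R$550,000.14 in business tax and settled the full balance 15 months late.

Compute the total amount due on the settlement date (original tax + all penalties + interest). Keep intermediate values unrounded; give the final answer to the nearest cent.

R$788,041.54

Penalty, months 1–2: 2 × 0.75% × R$550,000.14 = R$8,250.00…
Penalty, months 3–15: 13 × 1.5% × R$550,000.14 = R$107,250.03…
Interest (16.2%/yr ÷ 12 = 1.35%/month): R$550,000.14 × ((1 + 0.0135)^15 − 1) = R$122,541.3713…
Total = R$550,000.14 + R$115,500.0294 + R$122,541.3713… = R$788,041.54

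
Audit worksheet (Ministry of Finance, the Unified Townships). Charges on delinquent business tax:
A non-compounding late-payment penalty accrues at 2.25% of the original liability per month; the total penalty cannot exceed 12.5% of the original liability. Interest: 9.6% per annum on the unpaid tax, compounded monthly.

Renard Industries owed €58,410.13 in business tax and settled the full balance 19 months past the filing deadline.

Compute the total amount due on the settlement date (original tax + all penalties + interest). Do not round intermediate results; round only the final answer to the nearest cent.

€75,258.91

Penalty (uncapped): 19 × 2.25% × €58,410.13 = €24,970.33…; cap = 12.5% × €58,410.13 = €7,301.27… → penalty = €7,301.27…
Interest (9.6%/yr ÷ 12 = 0.8%/month): €58,410.13 × ((1 + 0.008)^19 − 1) = €9,547.5091…
Total = €58,410.13 + €7,301.2663… + €9,547.5091… = €75,258.91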